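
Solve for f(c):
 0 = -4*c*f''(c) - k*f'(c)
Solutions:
 f(c) = C1 + c^(1 - re(k)/4)*(C2*sin(log(c)*Abs(im(k))/4) + C3*cos(log(c)*im(k)/4))


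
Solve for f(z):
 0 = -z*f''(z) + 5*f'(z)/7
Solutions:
 f(z) = C1 + C2*z^(12/7)


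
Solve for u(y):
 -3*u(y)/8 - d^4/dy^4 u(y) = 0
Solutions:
 u(y) = (C1*sin(2^(3/4)*3^(1/4)*y/4) + C2*cos(2^(3/4)*3^(1/4)*y/4))*exp(-2^(3/4)*3^(1/4)*y/4) + (C3*sin(2^(3/4)*3^(1/4)*y/4) + C4*cos(2^(3/4)*3^(1/4)*y/4))*exp(2^(3/4)*3^(1/4)*y/4)


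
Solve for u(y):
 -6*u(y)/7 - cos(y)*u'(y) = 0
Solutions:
 u(y) = C1*(sin(y) - 1)^(3/7)/(sin(y) + 1)^(3/7)


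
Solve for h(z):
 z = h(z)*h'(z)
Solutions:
 h(z) = -sqrt(C1 + z^2)
 h(z) = sqrt(C1 + z^2)


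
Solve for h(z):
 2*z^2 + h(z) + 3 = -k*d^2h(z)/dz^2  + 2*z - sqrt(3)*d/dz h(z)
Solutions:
 h(z) = C1*exp(z*(sqrt(3 - 4*k) - sqrt(3))/(2*k)) + C2*exp(-z*(sqrt(3 - 4*k) + sqrt(3))/(2*k)) + 4*k - 2*z^2 + 2*z + 4*sqrt(3)*z - 15 - 2*sqrt(3)


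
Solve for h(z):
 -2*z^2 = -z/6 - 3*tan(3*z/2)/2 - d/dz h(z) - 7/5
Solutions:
 h(z) = C1 + 2*z^3/3 - z^2/12 - 7*z/5 + log(cos(3*z/2))


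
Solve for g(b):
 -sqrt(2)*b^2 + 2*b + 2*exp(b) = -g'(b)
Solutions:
 g(b) = C1 + sqrt(2)*b^3/3 - b^2 - 2*exp(b)


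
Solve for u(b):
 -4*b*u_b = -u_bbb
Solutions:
 u(b) = C1 + Integral(C2*airyai(2^(2/3)*b) + C3*airybi(2^(2/3)*b), b)


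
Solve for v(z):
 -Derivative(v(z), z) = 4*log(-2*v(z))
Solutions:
 Integral(1/(log(-_y) + log(2)), (_y, v(z)))/4 = C1 - z


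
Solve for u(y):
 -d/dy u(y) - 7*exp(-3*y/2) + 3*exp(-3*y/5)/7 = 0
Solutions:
 u(y) = C1 + 14*exp(-3*y/2)/3 - 5*exp(-3*y/5)/7


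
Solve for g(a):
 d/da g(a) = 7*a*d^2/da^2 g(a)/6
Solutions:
 g(a) = C1 + C2*a^(13/7)


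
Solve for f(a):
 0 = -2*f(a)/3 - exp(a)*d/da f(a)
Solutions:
 f(a) = C1*exp(2*exp(-a)/3)


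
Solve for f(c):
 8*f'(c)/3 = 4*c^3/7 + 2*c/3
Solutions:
 f(c) = C1 + 3*c^4/56 + c^2/8


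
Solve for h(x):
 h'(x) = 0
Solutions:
 h(x) = C1


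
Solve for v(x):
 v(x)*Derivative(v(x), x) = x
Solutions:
 v(x) = -sqrt(C1 + x^2)
 v(x) = sqrt(C1 + x^2)


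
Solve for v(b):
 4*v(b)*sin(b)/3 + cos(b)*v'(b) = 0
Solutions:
 v(b) = C1*cos(b)^(4/3)


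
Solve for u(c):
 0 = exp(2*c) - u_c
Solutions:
 u(c) = C1 + exp(2*c)/2


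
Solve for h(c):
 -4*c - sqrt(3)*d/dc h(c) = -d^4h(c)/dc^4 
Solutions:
 h(c) = C1 + C4*exp(3^(1/6)*c) - 2*sqrt(3)*c^2/3 + (C2*sin(3^(2/3)*c/2) + C3*cos(3^(2/3)*c/2))*exp(-3^(1/6)*c/2)


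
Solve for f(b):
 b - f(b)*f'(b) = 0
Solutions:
 f(b) = -sqrt(C1 + b^2)
 f(b) = sqrt(C1 + b^2)


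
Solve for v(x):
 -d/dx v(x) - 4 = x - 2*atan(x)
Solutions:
 v(x) = C1 - x^2/2 + 2*x*atan(x) - 4*x - log(x^2 + 1)


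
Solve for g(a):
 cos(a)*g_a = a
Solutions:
 g(a) = C1 + Integral(a/cos(a), a)


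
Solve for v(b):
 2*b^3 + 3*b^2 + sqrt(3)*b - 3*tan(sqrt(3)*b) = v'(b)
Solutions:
 v(b) = C1 + b^4/2 + b^3 + sqrt(3)*b^2/2 + sqrt(3)*log(cos(sqrt(3)*b))


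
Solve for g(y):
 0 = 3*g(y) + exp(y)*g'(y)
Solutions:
 g(y) = C1*exp(3*exp(-y))


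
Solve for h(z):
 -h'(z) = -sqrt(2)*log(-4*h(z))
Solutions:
 -sqrt(2)*Integral(1/(log(-_y) + 2*log(2)), (_y, h(z)))/2 = C1 - z


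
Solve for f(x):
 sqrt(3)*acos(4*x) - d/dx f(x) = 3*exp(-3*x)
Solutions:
 f(x) = C1 + sqrt(3)*x*acos(4*x) - sqrt(3)*sqrt(1 - 16*x^2)/4 + exp(-3*x)


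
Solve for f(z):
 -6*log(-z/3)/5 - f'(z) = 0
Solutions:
 f(z) = C1 - 6*z*log(-z)/5 + 6*z*(1 + log(3))/5


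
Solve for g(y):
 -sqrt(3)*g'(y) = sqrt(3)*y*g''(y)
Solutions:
 g(y) = C1 + C2*log(y)


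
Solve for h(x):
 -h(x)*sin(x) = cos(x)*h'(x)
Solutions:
 h(x) = C1*cos(x)


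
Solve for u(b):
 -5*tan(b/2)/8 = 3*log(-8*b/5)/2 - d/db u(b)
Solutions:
 u(b) = C1 + 3*b*log(-b)/2 - 2*b*log(5) - 3*b/2 + b*log(10)/2 + 4*b*log(2) - 5*log(cos(b/2))/4


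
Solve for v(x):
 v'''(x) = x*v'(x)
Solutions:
 v(x) = C1 + Integral(C2*airyai(x) + C3*airybi(x), x)


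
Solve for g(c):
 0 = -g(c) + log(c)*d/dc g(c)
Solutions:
 g(c) = C1*exp(li(c))


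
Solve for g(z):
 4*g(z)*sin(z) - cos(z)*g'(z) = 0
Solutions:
 g(z) = C1/cos(z)^4


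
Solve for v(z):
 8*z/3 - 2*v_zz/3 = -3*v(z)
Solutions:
 v(z) = C1*exp(-3*sqrt(2)*z/2) + C2*exp(3*sqrt(2)*z/2) - 8*z/9


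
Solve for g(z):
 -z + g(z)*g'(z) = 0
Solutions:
 g(z) = -sqrt(C1 + z^2)
 g(z) = sqrt(C1 + z^2)


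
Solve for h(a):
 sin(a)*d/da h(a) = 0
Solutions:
 h(a) = C1


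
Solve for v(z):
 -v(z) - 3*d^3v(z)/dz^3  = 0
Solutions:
 v(z) = C3*exp(-3^(2/3)*z/3) + (C1*sin(3^(1/6)*z/2) + C2*cos(3^(1/6)*z/2))*exp(3^(2/3)*z/6)


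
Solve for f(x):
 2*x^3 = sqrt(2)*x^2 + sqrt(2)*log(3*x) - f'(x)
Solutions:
 f(x) = C1 - x^4/2 + sqrt(2)*x^3/3 + sqrt(2)*x*log(x) - sqrt(2)*x + sqrt(2)*x*log(3)


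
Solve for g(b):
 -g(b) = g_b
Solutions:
 g(b) = C1*exp(-b)


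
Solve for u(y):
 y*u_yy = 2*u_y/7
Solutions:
 u(y) = C1 + C2*y^(9/7)


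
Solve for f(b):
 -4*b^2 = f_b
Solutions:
 f(b) = C1 - 4*b^3/3


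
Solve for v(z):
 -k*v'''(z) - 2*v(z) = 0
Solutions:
 v(z) = C1*exp(2^(1/3)*z*(-1/k)^(1/3)) + C2*exp(2^(1/3)*z*(-1/k)^(1/3)*(-1 + sqrt(3)*I)/2) + C3*exp(-2^(1/3)*z*(-1/k)^(1/3)*(1 + sqrt(3)*I)/2)


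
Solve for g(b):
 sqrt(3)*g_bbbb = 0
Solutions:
 g(b) = C1 + C2*b + C3*b^2 + C4*b^3


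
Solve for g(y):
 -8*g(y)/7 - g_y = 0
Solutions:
 g(y) = C1*exp(-8*y/7)


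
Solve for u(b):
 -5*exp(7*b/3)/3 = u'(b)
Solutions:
 u(b) = C1 - 5*exp(7*b/3)/7


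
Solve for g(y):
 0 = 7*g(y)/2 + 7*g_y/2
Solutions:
 g(y) = C1*exp(-y)


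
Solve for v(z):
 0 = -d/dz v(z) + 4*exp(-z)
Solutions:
 v(z) = C1 - 4*exp(-z)


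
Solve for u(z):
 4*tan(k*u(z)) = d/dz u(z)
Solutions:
 u(z) = Piecewise((-asin(exp(C1*k + 4*k*z))/k + pi/k, Ne(k, 0)), (nan, True))
 u(z) = Piecewise((asin(exp(C1*k + 4*k*z))/k, Ne(k, 0)), (nan, True))


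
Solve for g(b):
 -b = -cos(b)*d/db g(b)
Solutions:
 g(b) = C1 + Integral(b/cos(b), b)


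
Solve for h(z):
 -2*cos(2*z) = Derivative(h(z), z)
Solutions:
 h(z) = C1 - sin(2*z)


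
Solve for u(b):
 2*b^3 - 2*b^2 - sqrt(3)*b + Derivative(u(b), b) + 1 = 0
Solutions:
 u(b) = C1 - b^4/2 + 2*b^3/3 + sqrt(3)*b^2/2 - b


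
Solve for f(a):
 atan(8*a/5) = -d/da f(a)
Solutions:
 f(a) = C1 - a*atan(8*a/5) + 5*log(64*a^2 + 25)/16


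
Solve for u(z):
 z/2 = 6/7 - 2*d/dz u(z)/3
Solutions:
 u(z) = C1 - 3*z^2/8 + 9*z/7


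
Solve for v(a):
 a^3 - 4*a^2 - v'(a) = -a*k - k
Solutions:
 v(a) = C1 + a^4/4 - 4*a^3/3 + a^2*k/2 + a*k


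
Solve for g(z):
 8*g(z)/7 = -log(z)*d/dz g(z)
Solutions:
 g(z) = C1*exp(-8*li(z)/7)


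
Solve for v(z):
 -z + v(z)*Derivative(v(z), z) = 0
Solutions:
 v(z) = -sqrt(C1 + z^2)
 v(z) = sqrt(C1 + z^2)


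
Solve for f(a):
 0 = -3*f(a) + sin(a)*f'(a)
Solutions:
 f(a) = C1*(cos(a) - 1)^(3/2)/(cos(a) + 1)^(3/2)


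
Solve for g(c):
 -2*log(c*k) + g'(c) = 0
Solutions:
 g(c) = C1 + 2*c*log(c*k) - 2*c


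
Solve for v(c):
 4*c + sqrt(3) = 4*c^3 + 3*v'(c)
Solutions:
 v(c) = C1 - c^4/3 + 2*c^2/3 + sqrt(3)*c/3


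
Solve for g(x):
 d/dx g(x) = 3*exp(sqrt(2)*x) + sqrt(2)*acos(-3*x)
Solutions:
 g(x) = C1 + sqrt(2)*(x*acos(-3*x) + sqrt(1 - 9*x^2)/3) + 3*sqrt(2)*exp(sqrt(2)*x)/2


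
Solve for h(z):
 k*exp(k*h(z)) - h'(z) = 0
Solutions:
 h(z) = Piecewise((log(-1/(C1*k + k^2*z))/k, Ne(k, 0)), (nan, True))
 h(z) = Piecewise((C1 + k*z, Eq(k, 0)), (nan, True))


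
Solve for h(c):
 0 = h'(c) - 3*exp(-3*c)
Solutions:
 h(c) = C1 - exp(-3*c)


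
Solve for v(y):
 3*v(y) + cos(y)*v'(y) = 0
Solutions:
 v(y) = C1*(sin(y) - 1)^(3/2)/(sin(y) + 1)^(3/2)


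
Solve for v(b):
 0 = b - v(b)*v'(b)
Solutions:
 v(b) = -sqrt(C1 + b^2)
 v(b) = sqrt(C1 + b^2)


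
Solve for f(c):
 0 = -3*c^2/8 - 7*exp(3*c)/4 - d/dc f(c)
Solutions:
 f(c) = C1 - c^3/8 - 7*exp(3*c)/12


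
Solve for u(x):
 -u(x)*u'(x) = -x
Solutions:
 u(x) = -sqrt(C1 + x^2)
 u(x) = sqrt(C1 + x^2)


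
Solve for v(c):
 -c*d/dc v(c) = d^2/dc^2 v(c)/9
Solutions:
 v(c) = C1 + C2*erf(3*sqrt(2)*c/2)


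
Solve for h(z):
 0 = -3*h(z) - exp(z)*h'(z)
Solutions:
 h(z) = C1*exp(3*exp(-z))


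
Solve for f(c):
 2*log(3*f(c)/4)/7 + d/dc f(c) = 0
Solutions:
 -7*Integral(1/(-log(_y) - log(3) + 2*log(2)), (_y, f(c)))/2 = C1 - c


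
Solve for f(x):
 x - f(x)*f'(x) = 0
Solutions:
 f(x) = -sqrt(C1 + x^2)
 f(x) = sqrt(C1 + x^2)


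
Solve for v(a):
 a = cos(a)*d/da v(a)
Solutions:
 v(a) = C1 + Integral(a/cos(a), a)


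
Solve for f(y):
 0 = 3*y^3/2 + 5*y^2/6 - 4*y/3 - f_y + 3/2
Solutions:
 f(y) = C1 + 3*y^4/8 + 5*y^3/18 - 2*y^2/3 + 3*y/2


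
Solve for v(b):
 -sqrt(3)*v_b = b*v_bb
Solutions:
 v(b) = C1 + C2*b^(1 - sqrt(3))


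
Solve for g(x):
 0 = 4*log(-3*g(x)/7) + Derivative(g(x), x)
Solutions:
 Integral(1/(log(-_y) - log(7) + log(3)), (_y, g(x)))/4 = C1 - x


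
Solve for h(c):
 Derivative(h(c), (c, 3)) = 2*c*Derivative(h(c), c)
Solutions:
 h(c) = C1 + Integral(C2*airyai(2^(1/3)*c) + C3*airybi(2^(1/3)*c), c)


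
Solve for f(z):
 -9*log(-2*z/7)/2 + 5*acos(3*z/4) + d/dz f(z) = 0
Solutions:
 f(z) = C1 + 9*z*log(-z)/2 - 5*z*acos(3*z/4) - 5*z*log(7) - 9*z/2 + z*log(14)/2 + 4*z*log(2) + 5*sqrt(16 - 9*z^2)/3


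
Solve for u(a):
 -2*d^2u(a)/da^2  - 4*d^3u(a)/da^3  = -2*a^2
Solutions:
 u(a) = C1 + C2*a + C3*exp(-a/2) + a^4/12 - 2*a^3/3 + 4*a^2


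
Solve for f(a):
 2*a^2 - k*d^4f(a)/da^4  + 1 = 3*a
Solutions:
 f(a) = C1 + C2*a + C3*a^2 + C4*a^3 + a^6/(180*k) - a^5/(40*k) + a^4/(24*k)


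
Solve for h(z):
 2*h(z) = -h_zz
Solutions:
 h(z) = C1*sin(sqrt(2)*z) + C2*cos(sqrt(2)*z)


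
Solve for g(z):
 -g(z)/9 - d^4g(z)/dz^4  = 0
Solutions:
 g(z) = (C1*sin(sqrt(6)*z/6) + C2*cos(sqrt(6)*z/6))*exp(-sqrt(6)*z/6) + (C3*sin(sqrt(6)*z/6) + C4*cos(sqrt(6)*z/6))*exp(sqrt(6)*z/6)


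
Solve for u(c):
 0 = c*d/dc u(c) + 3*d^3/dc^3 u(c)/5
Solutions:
 u(c) = C1 + Integral(C2*airyai(-3^(2/3)*5^(1/3)*c/3) + C3*airybi(-3^(2/3)*5^(1/3)*c/3), c)


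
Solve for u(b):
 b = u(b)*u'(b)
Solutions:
 u(b) = -sqrt(C1 + b^2)
 u(b) = sqrt(C1 + b^2)


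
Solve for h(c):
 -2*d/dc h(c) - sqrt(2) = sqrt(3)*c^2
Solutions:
 h(c) = C1 - sqrt(3)*c^3/6 - sqrt(2)*c/2


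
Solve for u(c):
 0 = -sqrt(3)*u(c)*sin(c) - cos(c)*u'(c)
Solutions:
 u(c) = C1*cos(c)^(sqrt(3))


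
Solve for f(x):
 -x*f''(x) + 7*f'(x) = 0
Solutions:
 f(x) = C1 + C2*x^8


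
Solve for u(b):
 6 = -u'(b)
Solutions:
 u(b) = C1 - 6*b


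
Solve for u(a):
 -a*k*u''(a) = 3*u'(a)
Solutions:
 u(a) = C1 + a^(((re(k) - 3)*re(k) + im(k)^2)/(re(k)^2 + im(k)^2))*(C2*sin(3*log(a)*Abs(im(k))/(re(k)^2 + im(k)^2)) + C3*cos(3*log(a)*im(k)/(re(k)^2 + im(k)^2)))


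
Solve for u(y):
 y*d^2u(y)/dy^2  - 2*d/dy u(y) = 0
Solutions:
 u(y) = C1 + C2*y^3


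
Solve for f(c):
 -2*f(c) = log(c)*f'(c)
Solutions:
 f(c) = C1*exp(-2*li(c))


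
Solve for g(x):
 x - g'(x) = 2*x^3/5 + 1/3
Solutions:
 g(x) = C1 - x^4/10 + x^2/2 - x/3


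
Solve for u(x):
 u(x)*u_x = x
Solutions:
 u(x) = -sqrt(C1 + x^2)
 u(x) = sqrt(C1 + x^2)


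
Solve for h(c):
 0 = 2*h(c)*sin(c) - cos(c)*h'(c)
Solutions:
 h(c) = C1/cos(c)^2


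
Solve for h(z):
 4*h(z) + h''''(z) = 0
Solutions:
 h(z) = (C1*sin(z) + C2*cos(z))*exp(-z) + (C3*sin(z) + C4*cos(z))*exp(z)


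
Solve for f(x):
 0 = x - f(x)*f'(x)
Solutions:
 f(x) = -sqrt(C1 + x^2)
 f(x) = sqrt(C1 + x^2)


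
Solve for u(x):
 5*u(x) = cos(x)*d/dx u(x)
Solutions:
 u(x) = C1*sqrt(sin(x) + 1)*(sin(x)^2 + 2*sin(x) + 1)/(sqrt(sin(x) - 1)*(sin(x)^2 - 2*sin(x) + 1))


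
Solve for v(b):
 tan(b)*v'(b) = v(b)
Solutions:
 v(b) = C1*sin(b)


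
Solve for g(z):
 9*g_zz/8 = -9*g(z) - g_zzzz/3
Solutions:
 g(z) = (C1*sin(3^(3/4)*z*cos(atan(sqrt(687)/9)/2)) + C2*cos(3^(3/4)*z*cos(atan(sqrt(687)/9)/2)))*exp(-3^(3/4)*z*sin(atan(sqrt(687)/9)/2)) + (C3*sin(3^(3/4)*z*cos(atan(sqrt(687)/9)/2)) + C4*cos(3^(3/4)*z*cos(atan(sqrt(687)/9)/2)))*exp(3^(3/4)*z*sin(atan(sqrt(687)/9)/2))


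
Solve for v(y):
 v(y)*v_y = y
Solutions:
 v(y) = -sqrt(C1 + y^2)
 v(y) = sqrt(C1 + y^2)


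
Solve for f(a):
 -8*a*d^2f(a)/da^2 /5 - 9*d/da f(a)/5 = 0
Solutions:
 f(a) = C1 + C2/a^(1/8)


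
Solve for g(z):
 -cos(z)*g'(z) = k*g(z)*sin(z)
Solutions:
 g(z) = C1*exp(k*log(cos(z)))


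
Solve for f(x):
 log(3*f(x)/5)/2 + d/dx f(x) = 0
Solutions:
 2*Integral(1/(log(_y) - log(5) + log(3)), (_y, f(x))) = C1 - x


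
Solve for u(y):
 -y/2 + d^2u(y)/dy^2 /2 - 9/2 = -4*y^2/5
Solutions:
 u(y) = C1 + C2*y - 2*y^4/15 + y^3/6 + 9*y^2/2


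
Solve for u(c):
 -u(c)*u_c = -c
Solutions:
 u(c) = -sqrt(C1 + c^2)
 u(c) = sqrt(C1 + c^2)


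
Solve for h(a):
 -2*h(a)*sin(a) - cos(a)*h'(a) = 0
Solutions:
 h(a) = C1*cos(a)^2


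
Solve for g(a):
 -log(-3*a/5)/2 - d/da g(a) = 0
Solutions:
 g(a) = C1 - a*log(-a)/2 + a*(-log(3) + 1 + log(5))/2


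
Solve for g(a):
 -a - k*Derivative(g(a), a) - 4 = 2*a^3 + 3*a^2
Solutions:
 g(a) = C1 - a^4/(2*k) - a^3/k - a^2/(2*k) - 4*a/k


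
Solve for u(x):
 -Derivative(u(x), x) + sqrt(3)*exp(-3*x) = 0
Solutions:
 u(x) = C1 - sqrt(3)*exp(-3*x)/3


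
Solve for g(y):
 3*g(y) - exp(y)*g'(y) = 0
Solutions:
 g(y) = C1*exp(-3*exp(-y))


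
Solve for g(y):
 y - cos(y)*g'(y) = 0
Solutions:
 g(y) = C1 + Integral(y/cos(y), y)


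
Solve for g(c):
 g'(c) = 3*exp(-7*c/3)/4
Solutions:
 g(c) = C1 - 9*exp(-7*c/3)/28


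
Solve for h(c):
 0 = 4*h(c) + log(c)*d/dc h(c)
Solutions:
 h(c) = C1*exp(-4*li(c))


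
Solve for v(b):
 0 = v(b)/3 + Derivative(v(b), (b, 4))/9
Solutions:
 v(b) = (C1*sin(sqrt(2)*3^(1/4)*b/2) + C2*cos(sqrt(2)*3^(1/4)*b/2))*exp(-sqrt(2)*3^(1/4)*b/2) + (C3*sin(sqrt(2)*3^(1/4)*b/2) + C4*cos(sqrt(2)*3^(1/4)*b/2))*exp(sqrt(2)*3^(1/4)*b/2)


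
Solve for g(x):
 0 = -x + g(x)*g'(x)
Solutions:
 g(x) = -sqrt(C1 + x^2)
 g(x) = sqrt(C1 + x^2)


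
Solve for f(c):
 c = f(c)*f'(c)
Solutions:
 f(c) = -sqrt(C1 + c^2)
 f(c) = sqrt(C1 + c^2)


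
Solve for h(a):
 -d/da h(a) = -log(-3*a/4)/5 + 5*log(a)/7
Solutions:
 h(a) = C1 - 18*a*log(a)/35 + a*(-14*log(2) + 7*log(3) + 18 + 7*I*pi)/35


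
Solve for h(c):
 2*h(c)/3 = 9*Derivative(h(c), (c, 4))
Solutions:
 h(c) = C1*exp(-6^(1/4)*c/3) + C2*exp(6^(1/4)*c/3) + C3*sin(6^(1/4)*c/3) + C4*cos(6^(1/4)*c/3)


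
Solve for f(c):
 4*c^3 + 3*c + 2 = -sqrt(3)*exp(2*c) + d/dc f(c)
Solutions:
 f(c) = C1 + c^4 + 3*c^2/2 + 2*c + sqrt(3)*exp(2*c)/2


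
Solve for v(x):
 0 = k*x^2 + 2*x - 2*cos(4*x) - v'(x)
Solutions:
 v(x) = C1 + k*x^3/3 + x^2 - sin(4*x)/2


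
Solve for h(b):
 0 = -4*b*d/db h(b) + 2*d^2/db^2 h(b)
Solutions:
 h(b) = C1 + C2*erfi(b)


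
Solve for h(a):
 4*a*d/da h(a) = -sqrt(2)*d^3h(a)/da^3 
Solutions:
 h(a) = C1 + Integral(C2*airyai(-sqrt(2)*a) + C3*airybi(-sqrt(2)*a), a)


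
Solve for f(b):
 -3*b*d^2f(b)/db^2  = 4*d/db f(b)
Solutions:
 f(b) = C1 + C2/b^(1/3)


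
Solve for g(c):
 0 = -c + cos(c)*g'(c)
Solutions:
 g(c) = C1 + Integral(c/cos(c), c)


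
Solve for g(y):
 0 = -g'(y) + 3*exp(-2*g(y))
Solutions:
 g(y) = log(-sqrt(C1 + 6*y))
 g(y) = log(C1 + 6*y)/2


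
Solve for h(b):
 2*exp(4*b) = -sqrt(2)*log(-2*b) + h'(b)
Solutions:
 h(b) = C1 + sqrt(2)*b*log(-b) + sqrt(2)*b*(-1 + log(2)) + exp(4*b)/2


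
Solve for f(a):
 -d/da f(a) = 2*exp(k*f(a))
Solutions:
 f(a) = Piecewise((log(1/(C1*k + 2*a*k))/k, Ne(k, 0)), (nan, True))
 f(a) = Piecewise((C1 - 2*a, Eq(k, 0)), (nan, True))


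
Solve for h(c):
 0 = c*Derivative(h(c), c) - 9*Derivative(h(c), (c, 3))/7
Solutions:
 h(c) = C1 + Integral(C2*airyai(21^(1/3)*c/3) + C3*airybi(21^(1/3)*c/3), c)


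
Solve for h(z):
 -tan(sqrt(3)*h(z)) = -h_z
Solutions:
 h(z) = sqrt(3)*(pi - asin(C1*exp(sqrt(3)*z)))/3
 h(z) = sqrt(3)*asin(C1*exp(sqrt(3)*z))/3


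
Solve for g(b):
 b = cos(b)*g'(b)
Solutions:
 g(b) = C1 + Integral(b/cos(b), b)


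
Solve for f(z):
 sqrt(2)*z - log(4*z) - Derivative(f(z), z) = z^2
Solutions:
 f(z) = C1 - z^3/3 + sqrt(2)*z^2/2 - z*log(z) - z*log(4) + z


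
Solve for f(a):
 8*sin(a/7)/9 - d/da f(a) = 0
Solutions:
 f(a) = C1 - 56*cos(a/7)/9


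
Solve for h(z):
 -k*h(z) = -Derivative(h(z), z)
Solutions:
 h(z) = C1*exp(k*z)


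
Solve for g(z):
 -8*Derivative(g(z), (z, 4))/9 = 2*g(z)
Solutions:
 g(z) = (C1*sin(sqrt(3)*z/2) + C2*cos(sqrt(3)*z/2))*exp(-sqrt(3)*z/2) + (C3*sin(sqrt(3)*z/2) + C4*cos(sqrt(3)*z/2))*exp(sqrt(3)*z/2)


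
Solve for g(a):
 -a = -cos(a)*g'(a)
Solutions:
 g(a) = C1 + Integral(a/cos(a), a)


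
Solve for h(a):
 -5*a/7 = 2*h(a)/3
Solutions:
 h(a) = -15*a/14


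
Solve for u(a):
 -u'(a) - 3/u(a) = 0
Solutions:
 u(a) = -sqrt(C1 - 6*a)
 u(a) = sqrt(C1 - 6*a)


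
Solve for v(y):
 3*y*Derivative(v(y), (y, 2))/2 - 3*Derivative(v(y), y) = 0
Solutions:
 v(y) = C1 + C2*y^3


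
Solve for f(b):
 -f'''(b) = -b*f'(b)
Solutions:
 f(b) = C1 + Integral(C2*airyai(b) + C3*airybi(b), b)


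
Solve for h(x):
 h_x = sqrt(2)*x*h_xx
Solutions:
 h(x) = C1 + C2*x^(sqrt(2)/2 + 1)


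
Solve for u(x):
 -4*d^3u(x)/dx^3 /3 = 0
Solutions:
 u(x) = C1 + C2*x + C3*x^2


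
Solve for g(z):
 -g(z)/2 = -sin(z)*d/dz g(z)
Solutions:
 g(z) = C1*(cos(z) - 1)^(1/4)/(cos(z) + 1)^(1/4)


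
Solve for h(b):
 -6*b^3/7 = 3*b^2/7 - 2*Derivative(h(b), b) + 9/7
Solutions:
 h(b) = C1 + 3*b^4/28 + b^3/14 + 9*b/14


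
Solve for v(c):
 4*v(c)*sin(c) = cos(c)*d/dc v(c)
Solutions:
 v(c) = C1/cos(c)^4


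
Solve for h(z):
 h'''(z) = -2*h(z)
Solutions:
 h(z) = C3*exp(-2^(1/3)*z) + (C1*sin(2^(1/3)*sqrt(3)*z/2) + C2*cos(2^(1/3)*sqrt(3)*z/2))*exp(2^(1/3)*z/2)


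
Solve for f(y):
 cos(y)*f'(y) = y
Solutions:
 f(y) = C1 + Integral(y/cos(y), y)


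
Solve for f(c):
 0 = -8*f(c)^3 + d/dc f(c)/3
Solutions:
 f(c) = -sqrt(2)*sqrt(-1/(C1 + 24*c))/2
 f(c) = sqrt(2)*sqrt(-1/(C1 + 24*c))/2


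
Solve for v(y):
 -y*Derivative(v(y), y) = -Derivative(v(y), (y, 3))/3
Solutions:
 v(y) = C1 + Integral(C2*airyai(3^(1/3)*y) + C3*airybi(3^(1/3)*y), y)


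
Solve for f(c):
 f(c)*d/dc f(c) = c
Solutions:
 f(c) = -sqrt(C1 + c^2)
 f(c) = sqrt(C1 + c^2)


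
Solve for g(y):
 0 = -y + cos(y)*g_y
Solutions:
 g(y) = C1 + Integral(y/cos(y), y)


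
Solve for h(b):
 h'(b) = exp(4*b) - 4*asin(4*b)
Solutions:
 h(b) = C1 - 4*b*asin(4*b) - sqrt(1 - 16*b^2) + exp(4*b)/4


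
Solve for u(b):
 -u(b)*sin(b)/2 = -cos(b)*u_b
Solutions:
 u(b) = C1/sqrt(cos(b))


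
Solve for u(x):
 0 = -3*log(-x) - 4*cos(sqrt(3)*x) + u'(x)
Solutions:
 u(x) = C1 + 3*x*log(-x) - 3*x + 4*sqrt(3)*sin(sqrt(3)*x)/3


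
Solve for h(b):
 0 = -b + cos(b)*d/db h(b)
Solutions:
 h(b) = C1 + Integral(b/cos(b), b)


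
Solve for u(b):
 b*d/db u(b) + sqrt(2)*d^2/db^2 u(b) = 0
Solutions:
 u(b) = C1 + C2*erf(2^(1/4)*b/2)


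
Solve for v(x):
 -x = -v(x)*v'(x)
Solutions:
 v(x) = -sqrt(C1 + x^2)
 v(x) = sqrt(C1 + x^2)


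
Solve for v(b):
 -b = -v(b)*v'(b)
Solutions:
 v(b) = -sqrt(C1 + b^2)
 v(b) = sqrt(C1 + b^2)


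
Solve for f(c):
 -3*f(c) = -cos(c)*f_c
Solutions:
 f(c) = C1*(sin(c) + 1)^(3/2)/(sin(c) - 1)^(3/2)


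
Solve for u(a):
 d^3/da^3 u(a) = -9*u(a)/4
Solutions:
 u(a) = C3*exp(-2^(1/3)*3^(2/3)*a/2) + (C1*sin(3*2^(1/3)*3^(1/6)*a/4) + C2*cos(3*2^(1/3)*3^(1/6)*a/4))*exp(2^(1/3)*3^(2/3)*a/4)


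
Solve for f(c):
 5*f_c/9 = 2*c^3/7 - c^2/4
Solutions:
 f(c) = C1 + 9*c^4/70 - 3*c^3/20


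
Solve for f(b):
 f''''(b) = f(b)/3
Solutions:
 f(b) = C1*exp(-3^(3/4)*b/3) + C2*exp(3^(3/4)*b/3) + C3*sin(3^(3/4)*b/3) + C4*cos(3^(3/4)*b/3)


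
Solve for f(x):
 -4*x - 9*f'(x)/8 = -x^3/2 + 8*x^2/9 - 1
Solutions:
 f(x) = C1 + x^4/9 - 64*x^3/243 - 16*x^2/9 + 8*x/9


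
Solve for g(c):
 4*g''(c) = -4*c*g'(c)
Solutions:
 g(c) = C1 + C2*erf(sqrt(2)*c/2)


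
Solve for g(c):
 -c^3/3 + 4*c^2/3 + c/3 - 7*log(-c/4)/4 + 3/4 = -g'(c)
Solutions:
 g(c) = C1 + c^4/12 - 4*c^3/9 - c^2/6 + 7*c*log(-c)/4 + c*(-5 - 7*log(2))/2


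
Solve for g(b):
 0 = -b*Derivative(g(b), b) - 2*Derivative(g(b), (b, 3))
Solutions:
 g(b) = C1 + Integral(C2*airyai(-2^(2/3)*b/2) + C3*airybi(-2^(2/3)*b/2), b)


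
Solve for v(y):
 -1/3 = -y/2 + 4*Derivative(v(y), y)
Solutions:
 v(y) = C1 + y^2/16 - y/12


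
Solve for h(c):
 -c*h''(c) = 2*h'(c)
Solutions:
 h(c) = C1 + C2/c


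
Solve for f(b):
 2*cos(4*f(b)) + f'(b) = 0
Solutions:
 f(b) = -asin((C1 + exp(16*b))/(C1 - exp(16*b)))/4 + pi/4
 f(b) = asin((C1 + exp(16*b))/(C1 - exp(16*b)))/4


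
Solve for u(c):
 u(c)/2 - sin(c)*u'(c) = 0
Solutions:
 u(c) = C1*(cos(c) - 1)^(1/4)/(cos(c) + 1)^(1/4)


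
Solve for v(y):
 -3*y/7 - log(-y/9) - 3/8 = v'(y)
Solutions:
 v(y) = C1 - 3*y^2/14 - y*log(-y) + y*(5/8 + 2*log(3))


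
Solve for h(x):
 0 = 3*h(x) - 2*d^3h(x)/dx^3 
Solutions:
 h(x) = C3*exp(2^(2/3)*3^(1/3)*x/2) + (C1*sin(2^(2/3)*3^(5/6)*x/4) + C2*cos(2^(2/3)*3^(5/6)*x/4))*exp(-2^(2/3)*3^(1/3)*x/4)


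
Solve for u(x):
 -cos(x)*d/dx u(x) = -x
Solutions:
 u(x) = C1 + Integral(x/cos(x), x)


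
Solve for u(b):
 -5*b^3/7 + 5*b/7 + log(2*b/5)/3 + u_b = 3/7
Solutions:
 u(b) = C1 + 5*b^4/28 - 5*b^2/14 - b*log(b)/3 - b*log(2)/3 + b*log(5)/3 + 16*b/21


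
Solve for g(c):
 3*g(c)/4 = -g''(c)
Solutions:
 g(c) = C1*sin(sqrt(3)*c/2) + C2*cos(sqrt(3)*c/2)


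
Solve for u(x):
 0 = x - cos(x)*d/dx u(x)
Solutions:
 u(x) = C1 + Integral(x/cos(x), x)


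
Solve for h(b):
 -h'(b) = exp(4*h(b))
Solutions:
 h(b) = log(-I*(1/(C1 + 4*b))^(1/4))
 h(b) = log(I*(1/(C1 + 4*b))^(1/4))
 h(b) = log(-(1/(C1 + 4*b))^(1/4))
 h(b) = log(1/(C1 + 4*b))/4


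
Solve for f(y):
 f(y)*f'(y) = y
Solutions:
 f(y) = -sqrt(C1 + y^2)
 f(y) = sqrt(C1 + y^2)


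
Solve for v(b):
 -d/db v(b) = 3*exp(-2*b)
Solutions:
 v(b) = C1 + 3*exp(-2*b)/2


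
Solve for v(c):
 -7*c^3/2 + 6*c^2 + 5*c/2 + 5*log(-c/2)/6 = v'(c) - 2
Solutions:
 v(c) = C1 - 7*c^4/8 + 2*c^3 + 5*c^2/4 + 5*c*log(-c)/6 + c*(7 - 5*log(2))/6


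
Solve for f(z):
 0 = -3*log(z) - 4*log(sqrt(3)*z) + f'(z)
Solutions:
 f(z) = C1 + 7*z*log(z) - 7*z + z*log(9)


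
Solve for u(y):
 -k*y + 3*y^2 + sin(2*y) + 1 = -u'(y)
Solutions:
 u(y) = C1 + k*y^2/2 - y^3 - y + cos(2*y)/2


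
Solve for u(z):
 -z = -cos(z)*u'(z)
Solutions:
 u(z) = C1 + Integral(z/cos(z), z)


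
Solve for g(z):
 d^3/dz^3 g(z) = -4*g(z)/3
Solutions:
 g(z) = C3*exp(-6^(2/3)*z/3) + (C1*sin(2^(2/3)*3^(1/6)*z/2) + C2*cos(2^(2/3)*3^(1/6)*z/2))*exp(6^(2/3)*z/6)


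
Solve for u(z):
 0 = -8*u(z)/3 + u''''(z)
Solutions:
 u(z) = C1*exp(-6^(3/4)*z/3) + C2*exp(6^(3/4)*z/3) + C3*sin(6^(3/4)*z/3) + C4*cos(6^(3/4)*z/3)


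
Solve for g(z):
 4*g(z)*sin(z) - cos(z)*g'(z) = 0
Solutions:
 g(z) = C1/cos(z)^4


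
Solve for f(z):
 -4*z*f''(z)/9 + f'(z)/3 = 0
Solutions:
 f(z) = C1 + C2*z^(7/4)


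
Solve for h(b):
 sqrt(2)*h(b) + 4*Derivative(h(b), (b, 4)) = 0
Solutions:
 h(b) = (C1*sin(2^(1/8)*b/2) + C2*cos(2^(1/8)*b/2))*exp(-2^(1/8)*b/2) + (C3*sin(2^(1/8)*b/2) + C4*cos(2^(1/8)*b/2))*exp(2^(1/8)*b/2)


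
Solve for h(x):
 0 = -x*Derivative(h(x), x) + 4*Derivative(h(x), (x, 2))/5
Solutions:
 h(x) = C1 + C2*erfi(sqrt(10)*x/4)


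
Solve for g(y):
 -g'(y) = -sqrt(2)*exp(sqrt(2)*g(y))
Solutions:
 g(y) = sqrt(2)*(2*log(-1/(C1 + sqrt(2)*y)) - log(2))/4


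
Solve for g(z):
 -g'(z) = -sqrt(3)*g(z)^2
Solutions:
 g(z) = -1/(C1 + sqrt(3)*z)


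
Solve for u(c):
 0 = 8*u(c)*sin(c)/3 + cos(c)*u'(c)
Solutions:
 u(c) = C1*cos(c)^(8/3)


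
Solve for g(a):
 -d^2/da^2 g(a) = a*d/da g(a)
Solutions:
 g(a) = C1 + C2*erf(sqrt(2)*a/2)


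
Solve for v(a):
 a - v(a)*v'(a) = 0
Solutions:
 v(a) = -sqrt(C1 + a^2)
 v(a) = sqrt(C1 + a^2)


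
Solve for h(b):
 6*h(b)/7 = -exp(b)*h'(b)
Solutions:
 h(b) = C1*exp(6*exp(-b)/7)


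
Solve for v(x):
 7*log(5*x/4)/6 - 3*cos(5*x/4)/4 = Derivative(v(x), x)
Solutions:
 v(x) = C1 + 7*x*log(x)/6 - 7*x*log(2)/3 - 7*x/6 + 7*x*log(5)/6 - 3*sin(5*x/4)/5


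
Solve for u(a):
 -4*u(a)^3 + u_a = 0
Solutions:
 u(a) = -sqrt(2)*sqrt(-1/(C1 + 4*a))/2
 u(a) = sqrt(2)*sqrt(-1/(C1 + 4*a))/2


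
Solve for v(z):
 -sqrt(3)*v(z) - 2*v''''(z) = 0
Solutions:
 v(z) = (C1*sin(2^(1/4)*3^(1/8)*z/2) + C2*cos(2^(1/4)*3^(1/8)*z/2))*exp(-2^(1/4)*3^(1/8)*z/2) + (C3*sin(2^(1/4)*3^(1/8)*z/2) + C4*cos(2^(1/4)*3^(1/8)*z/2))*exp(2^(1/4)*3^(1/8)*z/2)


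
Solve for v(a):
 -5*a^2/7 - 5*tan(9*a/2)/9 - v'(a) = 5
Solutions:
 v(a) = C1 - 5*a^3/21 - 5*a + 10*log(cos(9*a/2))/81


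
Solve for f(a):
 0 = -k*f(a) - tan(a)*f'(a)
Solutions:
 f(a) = C1*exp(-k*log(sin(a)))


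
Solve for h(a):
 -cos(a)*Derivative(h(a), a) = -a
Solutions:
 h(a) = C1 + Integral(a/cos(a), a)


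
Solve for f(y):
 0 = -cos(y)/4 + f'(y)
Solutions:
 f(y) = C1 + sin(y)/4


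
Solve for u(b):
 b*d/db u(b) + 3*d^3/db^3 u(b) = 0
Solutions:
 u(b) = C1 + Integral(C2*airyai(-3^(2/3)*b/3) + C3*airybi(-3^(2/3)*b/3), b)


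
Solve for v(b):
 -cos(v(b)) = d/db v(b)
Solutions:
 v(b) = pi - asin((C1 + exp(2*b))/(C1 - exp(2*b)))
 v(b) = asin((C1 + exp(2*b))/(C1 - exp(2*b)))


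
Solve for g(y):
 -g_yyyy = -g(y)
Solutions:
 g(y) = C1*exp(-y) + C2*exp(y) + C3*sin(y) + C4*cos(y)


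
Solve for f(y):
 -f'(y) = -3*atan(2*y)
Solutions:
 f(y) = C1 + 3*y*atan(2*y) - 3*log(4*y^2 + 1)/4


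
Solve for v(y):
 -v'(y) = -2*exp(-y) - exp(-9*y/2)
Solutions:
 v(y) = C1 - 2*exp(-y) - 2*exp(-9*y/2)/9


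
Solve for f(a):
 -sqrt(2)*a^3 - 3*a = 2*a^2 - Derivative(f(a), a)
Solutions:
 f(a) = C1 + sqrt(2)*a^4/4 + 2*a^3/3 + 3*a^2/2


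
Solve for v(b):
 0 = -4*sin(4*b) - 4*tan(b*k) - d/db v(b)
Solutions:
 v(b) = C1 - 4*Piecewise((-log(cos(b*k))/k, Ne(k, 0)), (0, True)) + cos(4*b)


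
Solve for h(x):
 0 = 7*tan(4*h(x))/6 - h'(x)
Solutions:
 h(x) = -asin(C1*exp(14*x/3))/4 + pi/4
 h(x) = asin(C1*exp(14*x/3))/4


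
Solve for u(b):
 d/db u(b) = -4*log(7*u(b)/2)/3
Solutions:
 -3*Integral(1/(-log(_y) - log(7) + log(2)), (_y, u(b)))/4 = C1 - b


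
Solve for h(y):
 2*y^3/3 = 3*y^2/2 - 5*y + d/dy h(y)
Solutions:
 h(y) = C1 + y^4/6 - y^3/2 + 5*y^2/2


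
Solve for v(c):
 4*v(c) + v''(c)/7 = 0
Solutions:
 v(c) = C1*sin(2*sqrt(7)*c) + C2*cos(2*sqrt(7)*c)


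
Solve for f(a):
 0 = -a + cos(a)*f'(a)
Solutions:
 f(a) = C1 + Integral(a/cos(a), a)


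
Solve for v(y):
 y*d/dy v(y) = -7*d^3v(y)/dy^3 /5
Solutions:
 v(y) = C1 + Integral(C2*airyai(-5^(1/3)*7^(2/3)*y/7) + C3*airybi(-5^(1/3)*7^(2/3)*y/7), y)


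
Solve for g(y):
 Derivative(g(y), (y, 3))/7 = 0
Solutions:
 g(y) = C1 + C2*y + C3*y^2


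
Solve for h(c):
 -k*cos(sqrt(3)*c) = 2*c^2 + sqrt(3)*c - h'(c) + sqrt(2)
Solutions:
 h(c) = C1 + 2*c^3/3 + sqrt(3)*c^2/2 + sqrt(2)*c + sqrt(3)*k*sin(sqrt(3)*c)/3


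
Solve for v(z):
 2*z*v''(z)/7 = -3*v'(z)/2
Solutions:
 v(z) = C1 + C2/z^(17/4)


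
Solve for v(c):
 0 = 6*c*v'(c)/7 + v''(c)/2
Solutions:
 v(c) = C1 + C2*erf(sqrt(42)*c/7)


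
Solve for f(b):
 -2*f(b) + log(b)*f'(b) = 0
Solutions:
 f(b) = C1*exp(2*li(b))


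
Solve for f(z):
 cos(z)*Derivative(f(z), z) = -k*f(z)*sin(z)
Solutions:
 f(z) = C1*exp(k*log(cos(z)))


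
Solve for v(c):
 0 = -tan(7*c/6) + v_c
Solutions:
 v(c) = C1 - 6*log(cos(7*c/6))/7


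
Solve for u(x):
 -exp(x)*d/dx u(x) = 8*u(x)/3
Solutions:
 u(x) = C1*exp(8*exp(-x)/3)


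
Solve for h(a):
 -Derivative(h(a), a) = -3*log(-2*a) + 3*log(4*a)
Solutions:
 h(a) = C1 + 3*a*(-log(2) + I*pi)


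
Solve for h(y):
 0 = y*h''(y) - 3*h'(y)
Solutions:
 h(y) = C1 + C2*y^4


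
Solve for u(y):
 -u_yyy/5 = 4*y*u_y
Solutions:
 u(y) = C1 + Integral(C2*airyai(-20^(1/3)*y) + C3*airybi(-20^(1/3)*y), y)


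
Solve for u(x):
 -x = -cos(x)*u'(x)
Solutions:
 u(x) = C1 + Integral(x/cos(x), x)


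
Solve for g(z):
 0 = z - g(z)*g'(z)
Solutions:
 g(z) = -sqrt(C1 + z^2)
 g(z) = sqrt(C1 + z^2)


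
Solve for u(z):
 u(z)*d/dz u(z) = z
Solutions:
 u(z) = -sqrt(C1 + z^2)
 u(z) = sqrt(C1 + z^2)


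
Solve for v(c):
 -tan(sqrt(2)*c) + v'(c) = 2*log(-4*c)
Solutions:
 v(c) = C1 + 2*c*log(-c) - 2*c + 4*c*log(2) - sqrt(2)*log(cos(sqrt(2)*c))/2


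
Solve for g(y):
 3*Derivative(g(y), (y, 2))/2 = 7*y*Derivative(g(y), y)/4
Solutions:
 g(y) = C1 + C2*erfi(sqrt(21)*y/6)


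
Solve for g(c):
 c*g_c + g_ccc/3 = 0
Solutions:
 g(c) = C1 + Integral(C2*airyai(-3^(1/3)*c) + C3*airybi(-3^(1/3)*c), c)


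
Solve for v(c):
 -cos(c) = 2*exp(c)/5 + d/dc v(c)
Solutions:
 v(c) = C1 - 2*exp(c)/5 - sin(c)


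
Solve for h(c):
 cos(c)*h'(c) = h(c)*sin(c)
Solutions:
 h(c) = C1/cos(c)


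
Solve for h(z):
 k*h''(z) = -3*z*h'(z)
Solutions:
 h(z) = C1 + C2*sqrt(k)*erf(sqrt(6)*z*sqrt(1/k)/2)


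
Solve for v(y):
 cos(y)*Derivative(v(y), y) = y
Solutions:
 v(y) = C1 + Integral(y/cos(y), y)


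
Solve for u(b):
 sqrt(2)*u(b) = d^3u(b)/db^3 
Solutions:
 u(b) = C3*exp(2^(1/6)*b) + (C1*sin(2^(1/6)*sqrt(3)*b/2) + C2*cos(2^(1/6)*sqrt(3)*b/2))*exp(-2^(1/6)*b/2)


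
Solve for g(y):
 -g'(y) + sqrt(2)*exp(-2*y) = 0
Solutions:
 g(y) = C1 - sqrt(2)*exp(-2*y)/2


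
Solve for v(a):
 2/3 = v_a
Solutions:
 v(a) = C1 + 2*a/3


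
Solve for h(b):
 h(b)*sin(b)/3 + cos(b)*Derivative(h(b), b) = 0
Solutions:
 h(b) = C1*cos(b)^(1/3)


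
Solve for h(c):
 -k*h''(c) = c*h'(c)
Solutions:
 h(c) = C1 + C2*sqrt(k)*erf(sqrt(2)*c*sqrt(1/k)/2)


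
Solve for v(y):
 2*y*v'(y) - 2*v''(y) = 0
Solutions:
 v(y) = C1 + C2*erfi(sqrt(2)*y/2)


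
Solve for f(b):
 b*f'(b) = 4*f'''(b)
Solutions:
 f(b) = C1 + Integral(C2*airyai(2^(1/3)*b/2) + C3*airybi(2^(1/3)*b/2), b)


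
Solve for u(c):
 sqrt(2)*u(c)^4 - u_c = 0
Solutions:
 u(c) = (-1/(C1 + 3*sqrt(2)*c))^(1/3)
 u(c) = (-1/(C1 + sqrt(2)*c))^(1/3)*(-3^(2/3) - 3*3^(1/6)*I)/6
 u(c) = (-1/(C1 + sqrt(2)*c))^(1/3)*(-3^(2/3) + 3*3^(1/6)*I)/6


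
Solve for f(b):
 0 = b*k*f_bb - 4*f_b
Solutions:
 f(b) = C1 + b^(((re(k) + 4)*re(k) + im(k)^2)/(re(k)^2 + im(k)^2))*(C2*sin(4*log(b)*Abs(im(k))/(re(k)^2 + im(k)^2)) + C3*cos(4*log(b)*im(k)/(re(k)^2 + im(k)^2)))


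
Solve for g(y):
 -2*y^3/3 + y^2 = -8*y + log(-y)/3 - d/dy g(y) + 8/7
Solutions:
 g(y) = C1 + y^4/6 - y^3/3 - 4*y^2 + y*log(-y)/3 + 17*y/21


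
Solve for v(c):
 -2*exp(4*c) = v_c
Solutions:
 v(c) = C1 - exp(4*c)/2


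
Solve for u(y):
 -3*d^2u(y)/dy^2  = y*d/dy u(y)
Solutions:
 u(y) = C1 + C2*erf(sqrt(6)*y/6)


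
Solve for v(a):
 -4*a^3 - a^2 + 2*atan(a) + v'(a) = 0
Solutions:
 v(a) = C1 + a^4 + a^3/3 - 2*a*atan(a) + log(a^2 + 1)


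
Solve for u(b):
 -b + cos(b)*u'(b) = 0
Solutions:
 u(b) = C1 + Integral(b/cos(b), b)


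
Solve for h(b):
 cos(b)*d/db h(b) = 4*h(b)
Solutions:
 h(b) = C1*(sin(b)^2 + 2*sin(b) + 1)/(sin(b)^2 - 2*sin(b) + 1)


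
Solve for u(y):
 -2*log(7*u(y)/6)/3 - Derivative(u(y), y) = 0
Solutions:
 -3*Integral(1/(-log(_y) - log(7) + log(6)), (_y, u(y)))/2 = C1 - y


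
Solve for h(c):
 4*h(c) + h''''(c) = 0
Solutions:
 h(c) = (C1*sin(c) + C2*cos(c))*exp(-c) + (C3*sin(c) + C4*cos(c))*exp(c)


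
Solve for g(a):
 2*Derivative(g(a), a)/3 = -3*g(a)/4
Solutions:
 g(a) = C1*exp(-9*a/8)


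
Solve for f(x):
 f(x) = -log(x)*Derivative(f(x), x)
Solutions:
 f(x) = C1*exp(-li(x))


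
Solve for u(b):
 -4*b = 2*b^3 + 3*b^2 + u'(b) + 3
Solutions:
 u(b) = C1 - b^4/2 - b^3 - 2*b^2 - 3*b


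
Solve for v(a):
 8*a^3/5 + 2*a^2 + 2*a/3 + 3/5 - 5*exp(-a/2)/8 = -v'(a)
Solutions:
 v(a) = C1 - 2*a^4/5 - 2*a^3/3 - a^2/3 - 3*a/5 - 5*exp(-a/2)/4


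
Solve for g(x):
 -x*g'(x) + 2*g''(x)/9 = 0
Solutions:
 g(x) = C1 + C2*erfi(3*x/2)


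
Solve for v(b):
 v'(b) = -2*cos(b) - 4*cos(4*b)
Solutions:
 v(b) = C1 - 2*sin(b) - sin(4*b)


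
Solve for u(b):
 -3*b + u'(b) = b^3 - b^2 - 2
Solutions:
 u(b) = C1 + b^4/4 - b^3/3 + 3*b^2/2 - 2*b


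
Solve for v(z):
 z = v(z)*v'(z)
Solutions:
 v(z) = -sqrt(C1 + z^2)
 v(z) = sqrt(C1 + z^2)


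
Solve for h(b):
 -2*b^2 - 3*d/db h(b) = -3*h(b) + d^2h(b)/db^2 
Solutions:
 h(b) = C1*exp(b*(-3 + sqrt(21))/2) + C2*exp(-b*(3 + sqrt(21))/2) + 2*b^2/3 + 4*b/3 + 16/9


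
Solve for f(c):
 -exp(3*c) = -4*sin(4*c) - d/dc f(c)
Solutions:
 f(c) = C1 + exp(3*c)/3 + cos(4*c)


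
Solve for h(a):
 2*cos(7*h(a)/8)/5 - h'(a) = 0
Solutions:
 -2*a/5 - 4*log(sin(7*h(a)/8) - 1)/7 + 4*log(sin(7*h(a)/8) + 1)/7 = C1


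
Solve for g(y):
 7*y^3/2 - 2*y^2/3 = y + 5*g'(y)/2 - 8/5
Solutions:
 g(y) = C1 + 7*y^4/20 - 4*y^3/45 - y^2/5 + 16*y/25


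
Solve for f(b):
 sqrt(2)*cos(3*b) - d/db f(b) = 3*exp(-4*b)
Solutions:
 f(b) = C1 + sqrt(2)*sin(3*b)/3 + 3*exp(-4*b)/4


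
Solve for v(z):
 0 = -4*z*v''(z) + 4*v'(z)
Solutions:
 v(z) = C1 + C2*z^2


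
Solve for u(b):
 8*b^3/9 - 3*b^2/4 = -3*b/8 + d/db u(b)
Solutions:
 u(b) = C1 + 2*b^4/9 - b^3/4 + 3*b^2/16


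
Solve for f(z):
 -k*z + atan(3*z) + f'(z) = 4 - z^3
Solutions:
 f(z) = C1 + k*z^2/2 - z^4/4 - z*atan(3*z) + 4*z + log(9*z^2 + 1)/6


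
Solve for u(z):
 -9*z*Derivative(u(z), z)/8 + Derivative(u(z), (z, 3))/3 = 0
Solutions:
 u(z) = C1 + Integral(C2*airyai(3*z/2) + C3*airybi(3*z/2), z)


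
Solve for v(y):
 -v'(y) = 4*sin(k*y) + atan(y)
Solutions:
 v(y) = C1 - y*atan(y) - 4*Piecewise((-cos(k*y)/k, Ne(k, 0)), (0, True)) + log(y^2 + 1)/2


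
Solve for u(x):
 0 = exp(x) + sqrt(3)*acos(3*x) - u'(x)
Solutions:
 u(x) = C1 + sqrt(3)*(x*acos(3*x) - sqrt(1 - 9*x^2)/3) + exp(x)


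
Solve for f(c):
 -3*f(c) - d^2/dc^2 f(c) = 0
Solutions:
 f(c) = C1*sin(sqrt(3)*c) + C2*cos(sqrt(3)*c)


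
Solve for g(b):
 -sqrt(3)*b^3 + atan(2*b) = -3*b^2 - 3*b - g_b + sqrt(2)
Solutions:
 g(b) = C1 + sqrt(3)*b^4/4 - b^3 - 3*b^2/2 - b*atan(2*b) + sqrt(2)*b + log(4*b^2 + 1)/4


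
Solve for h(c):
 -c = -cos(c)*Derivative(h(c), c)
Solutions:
 h(c) = C1 + Integral(c/cos(c), c)


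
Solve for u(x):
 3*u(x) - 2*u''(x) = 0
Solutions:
 u(x) = C1*exp(-sqrt(6)*x/2) + C2*exp(sqrt(6)*x/2)


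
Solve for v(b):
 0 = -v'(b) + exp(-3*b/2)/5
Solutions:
 v(b) = C1 - 2*exp(-3*b/2)/15


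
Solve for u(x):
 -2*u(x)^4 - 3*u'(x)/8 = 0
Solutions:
 u(x) = (-1 - sqrt(3)*I)*(1/(C1 + 16*x))^(1/3)/2
 u(x) = (-1 + sqrt(3)*I)*(1/(C1 + 16*x))^(1/3)/2
 u(x) = (1/(C1 + 16*x))^(1/3)


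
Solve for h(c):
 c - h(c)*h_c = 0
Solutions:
 h(c) = -sqrt(C1 + c^2)
 h(c) = sqrt(C1 + c^2)


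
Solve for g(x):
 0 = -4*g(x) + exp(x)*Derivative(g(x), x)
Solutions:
 g(x) = C1*exp(-4*exp(-x))


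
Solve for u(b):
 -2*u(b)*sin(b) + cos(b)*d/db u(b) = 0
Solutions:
 u(b) = C1/cos(b)^2


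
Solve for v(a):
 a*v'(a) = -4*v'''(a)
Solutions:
 v(a) = C1 + Integral(C2*airyai(-2^(1/3)*a/2) + C3*airybi(-2^(1/3)*a/2), a)


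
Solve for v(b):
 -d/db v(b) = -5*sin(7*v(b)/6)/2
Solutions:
 -5*b/2 + 3*log(cos(7*v(b)/6) - 1)/7 - 3*log(cos(7*v(b)/6) + 1)/7 = C1


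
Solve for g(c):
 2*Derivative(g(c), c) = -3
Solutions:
 g(c) = C1 - 3*c/2


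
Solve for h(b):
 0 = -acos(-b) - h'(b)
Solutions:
 h(b) = C1 - b*acos(-b) - sqrt(1 - b^2)


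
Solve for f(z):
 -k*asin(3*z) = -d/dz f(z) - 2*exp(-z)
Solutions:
 f(z) = C1 + k*z*asin(3*z) + k*sqrt(1 - 9*z^2)/3 + 2*exp(-z)


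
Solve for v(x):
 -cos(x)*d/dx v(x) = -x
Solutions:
 v(x) = C1 + Integral(x/cos(x), x)


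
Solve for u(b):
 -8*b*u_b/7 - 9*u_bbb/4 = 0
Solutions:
 u(b) = C1 + Integral(C2*airyai(-2*147^(1/3)*2^(2/3)*b/21) + C3*airybi(-2*147^(1/3)*2^(2/3)*b/21), b)


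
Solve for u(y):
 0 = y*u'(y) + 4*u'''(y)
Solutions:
 u(y) = C1 + Integral(C2*airyai(-2^(1/3)*y/2) + C3*airybi(-2^(1/3)*y/2), y)


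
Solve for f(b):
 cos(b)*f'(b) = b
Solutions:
 f(b) = C1 + Integral(b/cos(b), b)


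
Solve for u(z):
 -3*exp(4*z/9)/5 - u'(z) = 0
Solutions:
 u(z) = C1 - 27*exp(4*z/9)/20


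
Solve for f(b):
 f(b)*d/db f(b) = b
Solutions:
 f(b) = -sqrt(C1 + b^2)
 f(b) = sqrt(C1 + b^2)


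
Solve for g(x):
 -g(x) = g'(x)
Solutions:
 g(x) = C1*exp(-x)


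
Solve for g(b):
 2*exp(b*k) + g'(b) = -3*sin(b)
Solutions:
 g(b) = C1 + 3*cos(b) - 2*exp(b*k)/k


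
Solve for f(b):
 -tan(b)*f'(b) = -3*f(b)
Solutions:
 f(b) = C1*sin(b)^3


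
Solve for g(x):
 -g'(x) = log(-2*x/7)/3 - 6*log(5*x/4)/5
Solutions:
 g(x) = C1 + 13*x*log(x)/15 + x*(-41*log(2) - 13 + 5*log(7) + 18*log(5) - 5*I*pi)/15


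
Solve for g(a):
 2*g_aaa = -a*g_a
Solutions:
 g(a) = C1 + Integral(C2*airyai(-2^(2/3)*a/2) + C3*airybi(-2^(2/3)*a/2), a)


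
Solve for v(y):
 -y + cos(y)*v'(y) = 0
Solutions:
 v(y) = C1 + Integral(y/cos(y), y)


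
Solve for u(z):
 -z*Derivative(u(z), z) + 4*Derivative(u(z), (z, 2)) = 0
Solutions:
 u(z) = C1 + C2*erfi(sqrt(2)*z/4)


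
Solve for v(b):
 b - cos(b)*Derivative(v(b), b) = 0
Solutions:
 v(b) = C1 + Integral(b/cos(b), b)


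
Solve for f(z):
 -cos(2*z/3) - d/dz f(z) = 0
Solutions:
 f(z) = C1 - 3*sin(2*z/3)/2


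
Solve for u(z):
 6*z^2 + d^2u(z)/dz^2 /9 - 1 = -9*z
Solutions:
 u(z) = C1 + C2*z - 9*z^4/2 - 27*z^3/2 + 9*z^2/2


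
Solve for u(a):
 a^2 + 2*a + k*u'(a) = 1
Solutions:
 u(a) = C1 - a^3/(3*k) - a^2/k + a/k


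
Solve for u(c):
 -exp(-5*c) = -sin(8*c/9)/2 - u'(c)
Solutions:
 u(c) = C1 + 9*cos(8*c/9)/16 - exp(-5*c)/5


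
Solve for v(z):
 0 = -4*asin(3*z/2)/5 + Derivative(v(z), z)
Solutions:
 v(z) = C1 + 4*z*asin(3*z/2)/5 + 4*sqrt(4 - 9*z^2)/15


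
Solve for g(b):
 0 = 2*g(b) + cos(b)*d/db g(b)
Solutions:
 g(b) = C1*(sin(b) - 1)/(sin(b) + 1)


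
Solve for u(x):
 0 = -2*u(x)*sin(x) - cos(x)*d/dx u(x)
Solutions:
 u(x) = C1*cos(x)^2


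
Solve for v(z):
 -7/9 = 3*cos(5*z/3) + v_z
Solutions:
 v(z) = C1 - 7*z/9 - 9*sin(5*z/3)/5


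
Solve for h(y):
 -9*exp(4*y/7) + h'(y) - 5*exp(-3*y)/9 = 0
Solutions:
 h(y) = C1 + 63*exp(4*y/7)/4 - 5*exp(-3*y)/27


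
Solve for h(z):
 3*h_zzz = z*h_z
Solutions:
 h(z) = C1 + Integral(C2*airyai(3^(2/3)*z/3) + C3*airybi(3^(2/3)*z/3), z)


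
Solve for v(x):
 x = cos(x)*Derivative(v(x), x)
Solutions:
 v(x) = C1 + Integral(x/cos(x), x)


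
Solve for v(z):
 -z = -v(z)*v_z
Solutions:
 v(z) = -sqrt(C1 + z^2)
 v(z) = sqrt(C1 + z^2)


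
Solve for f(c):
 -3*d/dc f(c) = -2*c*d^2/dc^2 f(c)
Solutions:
 f(c) = C1 + C2*c^(5/2)


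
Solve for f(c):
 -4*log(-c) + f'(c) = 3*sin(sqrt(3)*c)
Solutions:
 f(c) = C1 + 4*c*log(-c) - 4*c - sqrt(3)*cos(sqrt(3)*c)


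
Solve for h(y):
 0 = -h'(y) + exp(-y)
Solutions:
 h(y) = C1 - exp(-y)


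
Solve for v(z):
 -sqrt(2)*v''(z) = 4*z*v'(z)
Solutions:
 v(z) = C1 + C2*erf(2^(1/4)*z)


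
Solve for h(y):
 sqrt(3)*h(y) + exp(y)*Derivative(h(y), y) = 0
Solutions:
 h(y) = C1*exp(sqrt(3)*exp(-y))


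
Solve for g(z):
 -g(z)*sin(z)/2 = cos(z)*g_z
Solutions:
 g(z) = C1*sqrt(cos(z))


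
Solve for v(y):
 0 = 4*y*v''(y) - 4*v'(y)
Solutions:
 v(y) = C1 + C2*y^2


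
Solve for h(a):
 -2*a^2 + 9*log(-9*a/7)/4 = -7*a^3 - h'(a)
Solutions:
 h(a) = C1 - 7*a^4/4 + 2*a^3/3 - 9*a*log(-a)/4 + 9*a*(-2*log(3) + 1 + log(7))/4


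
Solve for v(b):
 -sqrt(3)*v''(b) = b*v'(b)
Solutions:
 v(b) = C1 + C2*erf(sqrt(2)*3^(3/4)*b/6)
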